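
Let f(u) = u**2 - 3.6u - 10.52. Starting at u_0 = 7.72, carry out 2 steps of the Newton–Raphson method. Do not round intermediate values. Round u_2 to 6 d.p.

5.530108

f'(u) = 2u - 3.6
u_0 = 7.720000: f = 21.286400, f' = 11.840000 → u_1 = 7.720000 - (21.286400)/(11.840000) = 5.922162
u_1 = 5.922162: f = 3.232221, f' = 8.244324 → u_2 = 5.922162 - (3.232221)/(8.244324) = 5.530108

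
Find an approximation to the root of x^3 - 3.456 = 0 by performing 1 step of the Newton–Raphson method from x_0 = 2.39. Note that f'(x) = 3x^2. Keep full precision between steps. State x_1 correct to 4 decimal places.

x_0 = 2.390000: f = 10.195919, f' = 17.136300 → x_1 = 2.390000 - (10.195919)/(17.136300) = 1.795010

1.7950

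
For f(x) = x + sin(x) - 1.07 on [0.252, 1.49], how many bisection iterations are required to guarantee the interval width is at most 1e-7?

Initial width b − a = 1.49 − 0.252 = 1.238000.
After n steps the width is (b−a)/2^n; need (b−a)/2^n ≤ 1e-7.
So n ≥ log₂(1.238000/1e-7) = log₂(12380000.0000) ≈ 23.5615.
Hence n = 24.

24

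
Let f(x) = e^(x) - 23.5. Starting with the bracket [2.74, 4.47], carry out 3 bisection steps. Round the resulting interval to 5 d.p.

f(2.740000) = -8.013015, f(4.470000) = 63.856723 (opposite signs)
step 1: m = 3.605000, f(m) = 13.281684 > 0 → root in [2.740000, 3.605000]
step 2: m = 3.172500, f(m) = 0.367078 > 0 → root in [2.740000, 3.172500]
step 3: m = 2.956250, f(m) = -4.274260 < 0 → root in [2.956250, 3.172500]

[2.95625, 3.17250]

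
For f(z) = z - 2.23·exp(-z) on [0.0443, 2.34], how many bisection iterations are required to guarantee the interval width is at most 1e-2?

8

Initial width b − a = 2.34 − 0.0443 = 2.295700.
After n steps the width is (b−a)/2^n; need (b−a)/2^n ≤ 1e-2.
So n ≥ log₂(2.295700/1e-2) = log₂(229.5700) ≈ 7.8428.
Hence n = 8.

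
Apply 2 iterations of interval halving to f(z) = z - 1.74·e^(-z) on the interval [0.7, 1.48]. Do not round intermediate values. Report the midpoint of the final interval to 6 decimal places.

f(0.700000) = -0.164058, f(1.480000) = 1.083910 (opposite signs)
step 1: m = 1.090000, f(m) = 0.504983 > 0 → root in [0.700000, 1.090000]
step 2: m = 0.895000, f(m) = 0.184023 > 0 → root in [0.700000, 0.895000]
Midpoint of [0.700000, 0.895000] = 0.797500

0.797500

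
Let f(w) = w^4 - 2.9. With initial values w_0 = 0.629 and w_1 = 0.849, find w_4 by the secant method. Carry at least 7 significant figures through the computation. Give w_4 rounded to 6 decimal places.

1.074226

f(w_0) = -2.743468, f(w_1) = -2.380446
w_2 = 0.849000 - (-2.380446)·(0.849000 - 0.629000)/(-2.380446 - (-2.743468)) = 2.291606; f(w_2) = 24.677809
w_3 = 2.291606 - (24.677809)·(2.291606 - 0.849000)/(24.677809 - (-2.380446)) = 0.975913; f(w_3) = -1.992922
w_4 = 0.975913 - (-1.992922)·(0.975913 - 2.291606)/(-1.992922 - (24.677809)) = 1.074226; f(w_4) = -1.568374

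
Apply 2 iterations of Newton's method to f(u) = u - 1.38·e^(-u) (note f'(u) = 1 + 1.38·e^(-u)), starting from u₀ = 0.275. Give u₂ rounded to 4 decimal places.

Newton update: u ← u − f(u)/f'(u).
u_0 = 0.275000: f = -0.773210, f' = 2.048210 → u_1 = 0.275000 - (-0.773210)/(2.048210) = 0.652505
u_1 = 0.652505: f = -0.066116, f' = 1.718621 → u_2 = 0.652505 - (-0.066116)/(1.718621) = 0.690975

0.6910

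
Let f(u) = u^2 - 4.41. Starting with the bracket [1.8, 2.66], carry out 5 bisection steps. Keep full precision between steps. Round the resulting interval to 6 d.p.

f(1.800000) = -1.170000, f(2.660000) = 2.665600 (opposite signs)
step 1: m = 2.230000, f(m) = 0.562900 > 0 → root in [1.800000, 2.230000]
step 2: m = 2.015000, f(m) = -0.349775 < 0 → root in [2.015000, 2.230000]
step 3: m = 2.122500, f(m) = 0.095006 > 0 → root in [2.015000, 2.122500]
step 4: m = 2.068750, f(m) = -0.130273 < 0 → root in [2.068750, 2.122500]
step 5: m = 2.095625, f(m) = -0.018356 < 0 → root in [2.095625, 2.122500]

[2.095625, 2.122500]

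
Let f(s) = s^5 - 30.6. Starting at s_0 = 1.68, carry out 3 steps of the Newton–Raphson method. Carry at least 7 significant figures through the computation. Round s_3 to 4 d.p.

f'(s) = 5s^4
s_0 = 1.680000: f = -17.217218, f' = 39.829709 → s_1 = 1.680000 - (-17.217218)/(39.829709) = 2.112271
s_1 = 2.112271: f = 11.448249, f' = 99.533285 → s_2 = 2.112271 - (11.448249)/(99.533285) = 1.997251
s_2 = 1.997251: f = 1.180719, f' = 79.561136 → s_3 = 1.997251 - (1.180719)/(79.561136) = 1.982411

1.9824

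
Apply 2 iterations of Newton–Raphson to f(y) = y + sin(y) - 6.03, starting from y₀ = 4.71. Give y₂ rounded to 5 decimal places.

f'(y) = 1 + cos(y)
y_0 = 4.710000: f = -2.319997, f' = 0.997611 → y_1 = 4.710000 - (-2.319997)/(0.997611) = 7.035553
y_1 = 7.035553: f = 1.688922, f' = 1.730073 → y_2 = 7.035553 - (1.688922)/(1.730073) = 6.059339

6.05934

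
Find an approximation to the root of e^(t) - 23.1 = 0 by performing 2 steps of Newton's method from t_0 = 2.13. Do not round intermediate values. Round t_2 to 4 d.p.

f'(t) = e^(t)
t_0 = 2.130000: f = -14.685133, f' = 8.414867 → t_1 = 2.130000 - (-14.685133)/(8.414867) = 3.875141
t_1 = 3.875141: f = 25.089516, f' = 48.189516 → t_2 = 3.875141 - (25.089516)/(48.189516) = 3.354499

3.3545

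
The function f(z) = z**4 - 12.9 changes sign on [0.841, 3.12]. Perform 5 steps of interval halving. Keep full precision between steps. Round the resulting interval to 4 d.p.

[1.8381, 1.9093]

f(0.841000) = -12.399754, f(3.120000) = 81.858543 (opposite signs)
step 1: m = 1.980500, f(m) = 2.485067 > 0 → root in [0.841000, 1.980500]
step 2: m = 1.410750, f(m) = -8.939042 < 0 → root in [1.410750, 1.980500]
step 3: m = 1.695625, f(m) = -4.633546 < 0 → root in [1.695625, 1.980500]
step 4: m = 1.838063, f(m) = -1.485915 < 0 → root in [1.838063, 1.980500]
step 5: m = 1.909281, f(m) = 0.388612 > 0 → root in [1.838063, 1.909281]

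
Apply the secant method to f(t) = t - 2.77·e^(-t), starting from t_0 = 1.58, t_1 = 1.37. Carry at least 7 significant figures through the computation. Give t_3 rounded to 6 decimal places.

1.013575

f(t_0) = 1.009449, f(t_1) = 0.666124
t_2 = 1.370000 - (0.666124)·(1.370000 - 1.580000)/(0.666124 - (1.009449)) = 0.962556; f(t_2) = -0.095351
t_3 = 0.962556 - (-0.095351)·(0.962556 - 1.370000)/(-0.095351 - (0.666124)) = 1.013575; f(t_3) = 0.008289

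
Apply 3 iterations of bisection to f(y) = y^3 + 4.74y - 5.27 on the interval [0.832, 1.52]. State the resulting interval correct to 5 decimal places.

[0.91800, 1.00400]

f(0.832000) = -0.750390, f(1.520000) = 5.446608 (opposite signs)
step 1: m = 1.176000, f(m) = 1.930620 > 0 → root in [0.832000, 1.176000]
step 2: m = 1.004000, f(m) = 0.501008 > 0 → root in [0.832000, 1.004000]
step 3: m = 0.918000, f(m) = -0.145059 < 0 → root in [0.918000, 1.004000]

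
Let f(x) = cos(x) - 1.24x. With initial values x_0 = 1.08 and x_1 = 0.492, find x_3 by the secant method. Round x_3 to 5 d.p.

f(x_0) = -0.867872, f(x_1) = 0.271310
x_2 = 0.492000 - (0.271310)·(0.492000 - 1.080000)/(0.271310 - (-0.867872)) = 0.632039; f(x_2) = 0.023096
x_3 = 0.632039 - (0.023096)·(0.632039 - 0.492000)/(0.023096 - (0.271310)) = 0.645070; f(x_3) = -0.000828

0.64507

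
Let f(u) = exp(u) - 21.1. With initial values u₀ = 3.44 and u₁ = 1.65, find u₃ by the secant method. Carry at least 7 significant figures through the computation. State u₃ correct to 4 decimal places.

f(u_0) = 10.086958, f(u_1) = -15.893020
u_2 = 1.650000 - (-15.893020)·(1.650000 - 3.440000)/(-15.893020 - (10.086958)) = 2.745017; f(u_2) = -5.535129
u_3 = 2.745017 - (-5.535129)·(2.745017 - 1.650000)/(-5.535129 - (-15.893020)) = 3.330180; f(u_3) = 6.843365

3.3302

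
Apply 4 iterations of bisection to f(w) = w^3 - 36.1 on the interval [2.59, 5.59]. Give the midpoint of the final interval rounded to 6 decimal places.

3.246250

f(2.590000) = -18.726021, f(5.590000) = 138.576879 (opposite signs)
step 1: m = 4.090000, f(m) = 32.317929 > 0 → root in [2.590000, 4.090000]
step 2: m = 3.340000, f(m) = 1.159704 > 0 → root in [2.590000, 3.340000]
step 3: m = 2.965000, f(m) = -10.034018 < 0 → root in [2.965000, 3.340000]
step 4: m = 3.152500, f(m) = -4.769647 < 0 → root in [3.152500, 3.340000]
Midpoint of [3.152500, 3.340000] = 3.246250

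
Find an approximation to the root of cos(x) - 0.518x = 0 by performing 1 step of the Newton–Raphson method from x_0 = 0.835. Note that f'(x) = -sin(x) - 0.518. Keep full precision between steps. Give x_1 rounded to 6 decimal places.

x_0 = 0.835000: f = 0.238648, f' = -1.259297 → x_1 = 0.835000 - (0.238648)/(-1.259297) = 1.024509

1.024509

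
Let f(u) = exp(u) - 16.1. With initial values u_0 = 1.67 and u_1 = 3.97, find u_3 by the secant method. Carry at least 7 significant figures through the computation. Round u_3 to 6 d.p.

2.479775

f(u_0) = -10.787832, f(u_1) = 36.884531
u_2 = 3.970000 - (36.884531)·(3.970000 - 1.670000)/(36.884531 - (-10.787832)) = 2.190470; f(u_2) = -7.160590
u_3 = 2.190470 - (-7.160590)·(2.190470 - 3.970000)/(-7.160590 - (36.884531)) = 2.479775; f(u_3) = -4.161423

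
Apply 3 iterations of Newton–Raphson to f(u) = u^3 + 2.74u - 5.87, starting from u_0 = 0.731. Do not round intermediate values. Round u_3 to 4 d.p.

1.3143

Newton update: u ← u − f(u)/f'(u).
f'(u) = 3u^2 + 2.74
u_0 = 0.731000: f = -3.476442, f' = 4.343083 → u_1 = 0.731000 - (-3.476442)/(4.343083) = 1.531455
u_1 = 1.531455: f = 1.917991, f' = 9.776062 → u_2 = 1.531455 - (1.917991)/(9.776062) = 1.335262
u_2 = 1.335262: f = 0.169292, f' = 8.088777 → u_3 = 1.335262 - (0.169292)/(8.088777) = 1.314333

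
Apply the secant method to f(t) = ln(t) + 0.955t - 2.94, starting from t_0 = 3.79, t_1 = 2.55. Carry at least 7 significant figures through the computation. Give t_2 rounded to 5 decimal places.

2.21158

f(t_0) = 2.011816, f(t_1) = 0.431343
t_2 = 2.550000 - (0.431343)·(2.550000 - 3.790000)/(0.431343 - (2.011816)) = 2.211579; f(t_2) = -0.034236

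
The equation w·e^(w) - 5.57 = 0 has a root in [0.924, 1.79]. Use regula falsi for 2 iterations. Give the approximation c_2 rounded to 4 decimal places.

f(0.924000) = -3.242123, f(1.790000) = 5.151120
step 1: c = 1.258517, f(c) = -1.139776 < 0 → new bracket [1.258517, 1.790000]
step 2: c = 1.354810, f(c) = -0.318724 < 0 → new bracket [1.354810, 1.790000]

1.3548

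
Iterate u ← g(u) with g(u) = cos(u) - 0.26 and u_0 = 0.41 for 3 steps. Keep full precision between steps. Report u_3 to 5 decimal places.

0.60192

u_1 = g(0.410000) = 0.657121
u_2 = g(0.657121) = 0.531754
u_3 = g(0.531754) = 0.601919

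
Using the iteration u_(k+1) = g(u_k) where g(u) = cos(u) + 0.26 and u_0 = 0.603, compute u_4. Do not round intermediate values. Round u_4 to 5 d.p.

u_1 = g(0.603000) = 1.083638
u_2 = g(1.083638) = 0.728117
u_3 = g(0.728117) = 1.006429
u_4 = g(1.006429) = 0.794881

0.79488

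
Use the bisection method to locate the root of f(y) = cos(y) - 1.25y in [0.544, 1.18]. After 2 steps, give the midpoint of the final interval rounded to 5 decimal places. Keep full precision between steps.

0.62350

f(0.544000) = 0.175645, f(1.180000) = -1.094075 (opposite signs)
step 1: m = 0.862000, f(m) = -0.426580 < 0 → root in [0.544000, 0.862000]
step 2: m = 0.703000, f(m) = -0.115844 < 0 → root in [0.544000, 0.703000]
Midpoint of [0.544000, 0.703000] = 0.623500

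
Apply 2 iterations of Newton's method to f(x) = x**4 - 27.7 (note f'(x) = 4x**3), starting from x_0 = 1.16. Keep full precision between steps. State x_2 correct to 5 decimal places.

Newton update: x ← x − f(x)/f'(x).
x_0 = 1.160000: f = -25.889361, f' = 6.243584 → x_1 = 1.160000 - (-25.889361)/(6.243584) = 5.306554
x_1 = 5.306554: f = 765.258538, f' = 597.720087 → x_2 = 5.306554 - (765.258538)/(597.720087) = 4.026259

4.02626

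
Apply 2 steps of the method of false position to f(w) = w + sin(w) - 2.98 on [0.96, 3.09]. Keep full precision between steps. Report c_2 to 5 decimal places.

f(0.960000) = -1.200808, f(3.090000) = 0.161570
step 1: c = 2.837395, f(c) = 0.156923 > 0 → new bracket [0.960000, 2.837395]
step 2: c = 2.620411, f(c) = 0.138316 > 0 → new bracket [0.960000, 2.620411]

2.62041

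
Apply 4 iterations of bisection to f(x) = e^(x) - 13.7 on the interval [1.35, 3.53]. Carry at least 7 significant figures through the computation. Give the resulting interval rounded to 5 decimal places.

[2.57625, 2.71250]

f(1.350000) = -9.842574, f(3.530000) = 20.423968 (opposite signs)
step 1: m = 2.440000, f(m) = -2.226959 < 0 → root in [2.440000, 3.530000]
step 2: m = 2.985000, f(m) = 6.086502 > 0 → root in [2.440000, 2.985000]
step 3: m = 2.712500, f(m) = 1.366896 > 0 → root in [2.440000, 2.712500]
step 4: m = 2.576250, f(m) = -0.552258 < 0 → root in [2.576250, 2.712500]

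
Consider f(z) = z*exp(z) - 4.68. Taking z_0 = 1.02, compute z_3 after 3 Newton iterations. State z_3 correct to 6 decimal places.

f'(z) = (z+1)*exp(z)
z_0 = 1.020000: f = -1.851341, f' = 5.601853 → z_1 = 1.020000 - (-1.851341)/(5.601853) = 1.350487
z_1 = 1.350487: f = 0.531943, f' = 9.071249 → z_2 = 1.350487 - (0.531943)/(9.071249) = 1.291847
z_2 = 1.291847: f = 0.021678, f' = 8.341179 → z_3 = 1.291847 - (0.021678)/(8.341179) = 1.289248

1.289248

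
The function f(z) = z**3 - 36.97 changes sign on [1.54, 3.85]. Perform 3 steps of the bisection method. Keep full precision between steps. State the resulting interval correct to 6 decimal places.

[3.272500, 3.561250]

f(1.540000) = -33.317736, f(3.850000) = 20.096625 (opposite signs)
step 1: m = 2.695000, f(m) = -17.396148 < 0 → root in [2.695000, 3.850000]
step 2: m = 3.272500, f(m) = -1.923959 < 0 → root in [3.272500, 3.850000]
step 3: m = 3.561250, f(m) = 8.195559 > 0 → root in [3.272500, 3.561250]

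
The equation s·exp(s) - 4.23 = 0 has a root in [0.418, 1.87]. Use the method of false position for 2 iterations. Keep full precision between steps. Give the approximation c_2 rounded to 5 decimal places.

1.08500

False-position update: c = (a·f(b) − b·f(a))/(f(b) − f(a)); replace the endpoint whose sign matches f(c).
f(0.418000) = -3.595091, f(1.870000) = 7.903114
step 1: c = 0.871990, f(c) = -2.144491 < 0 → new bracket [0.871990, 1.870000]
step 2: c = 1.084998, f(c) = -1.019017 < 0 → new bracket [1.084998, 1.870000]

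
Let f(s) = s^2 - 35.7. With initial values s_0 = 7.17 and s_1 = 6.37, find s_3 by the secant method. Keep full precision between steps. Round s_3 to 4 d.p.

f(s_0) = 15.708900, f(s_1) = 4.876900
s_2 = 6.370000 - (4.876900)·(6.370000 - 7.170000)/(4.876900 - (15.708900)) = 6.009815; f(s_2) = 0.417881
s_3 = 6.009815 - (0.417881)·(6.009815 - 6.370000)/(0.417881 - (4.876900)) = 5.976060; f(s_3) = 0.013297

5.9761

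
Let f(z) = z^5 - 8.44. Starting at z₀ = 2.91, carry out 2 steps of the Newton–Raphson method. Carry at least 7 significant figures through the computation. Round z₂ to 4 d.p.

f'(z) = 5z⁴
z_0 = 2.910000: f = 200.232368, f' = 358.543588 → z_1 = 2.910000 - (200.232368)/(358.543588) = 2.351540
z_1 = 2.351540: f = 63.465408, f' = 152.890059 → z_2 = 2.351540 - (63.465408)/(152.890059) = 1.936435

1.9364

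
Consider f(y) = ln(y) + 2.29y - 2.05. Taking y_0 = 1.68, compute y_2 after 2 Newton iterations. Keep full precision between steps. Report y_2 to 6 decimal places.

Newton update: y ← y − f(y)/f'(y).
f'(y) = 1/y + 2.29
y_0 = 1.680000: f = 2.315994, f' = 2.885238 → y_1 = 1.680000 - (2.315994)/(2.885238) = 0.877295
y_1 = 0.877295: f = -0.171905, f' = 3.429867 → y_2 = 0.877295 - (-0.171905)/(3.429867) = 0.927415

0.927415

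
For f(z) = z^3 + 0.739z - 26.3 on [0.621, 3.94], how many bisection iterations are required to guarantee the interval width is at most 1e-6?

Initial width b − a = 3.94 − 0.621 = 3.319000.
After n steps the width is (b−a)/2^n; need (b−a)/2^n ≤ 1e-6.
So n ≥ log₂(3.319000/1e-6) = log₂(3319000.0000) ≈ 21.6623.
Hence n = 22.

22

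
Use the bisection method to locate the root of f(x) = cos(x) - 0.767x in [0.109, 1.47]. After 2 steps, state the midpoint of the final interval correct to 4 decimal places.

f(0.109000) = 0.910462, f(1.470000) = -1.026864 (opposite signs)
step 1: m = 0.789500, f(m) = 0.098654 > 0 → root in [0.789500, 1.470000]
step 2: m = 1.129750, f(m) = -0.439632 < 0 → root in [0.789500, 1.129750]
Midpoint of [0.789500, 1.129750] = 0.959625

0.9596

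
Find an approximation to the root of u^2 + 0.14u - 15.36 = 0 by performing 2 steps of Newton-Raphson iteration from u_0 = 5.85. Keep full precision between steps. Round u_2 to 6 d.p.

3.863217

Newton update: u ← u − f(u)/f'(u).
f'(u) = 2u + 0.14
u_0 = 5.850000: f = 19.681500, f' = 11.840000 → u_1 = 5.850000 - (19.681500)/(11.840000) = 4.187711
u_1 = 4.187711: f = 2.763204, f' = 8.515422 → u_2 = 4.187711 - (2.763204)/(8.515422) = 3.863217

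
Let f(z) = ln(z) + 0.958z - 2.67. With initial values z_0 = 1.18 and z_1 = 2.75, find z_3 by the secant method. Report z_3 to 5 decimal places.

2.03911

f(z_0) = -1.374046, f(z_1) = 0.976101
z_2 = 2.750000 - (0.976101)·(2.750000 - 1.180000)/(0.976101 - (-1.374046)) = 2.097922; f(z_2) = 0.080757
z_3 = 2.097922 - (0.080757)·(2.097922 - 2.750000)/(0.080757 - (0.976101)) = 2.039107; f(z_3) = -0.004023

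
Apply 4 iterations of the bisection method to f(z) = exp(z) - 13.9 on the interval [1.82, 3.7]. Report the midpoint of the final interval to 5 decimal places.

2.58375

f(1.820000) = -7.728142, f(3.700000) = 26.547304 (opposite signs)
step 1: m = 2.760000, f(m) = 1.899843 > 0 → root in [1.820000, 2.760000]
step 2: m = 2.290000, f(m) = -4.025062 < 0 → root in [2.290000, 2.760000]
step 3: m = 2.525000, f(m) = -1.409105 < 0 → root in [2.525000, 2.760000]
step 4: m = 2.642500, f(m) = 0.148280 > 0 → root in [2.525000, 2.642500]
Midpoint of [2.525000, 2.642500] = 2.583750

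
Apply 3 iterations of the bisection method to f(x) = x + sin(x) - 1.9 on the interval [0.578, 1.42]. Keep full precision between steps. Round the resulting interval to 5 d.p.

[0.99900, 1.10425]

f(0.578000) = -0.775650, f(1.420000) = 0.508652 (opposite signs)
step 1: m = 0.999000, f(m) = -0.060070 < 0 → root in [0.999000, 1.420000]
step 2: m = 1.209500, f(m) = 0.244939 > 0 → root in [0.999000, 1.209500]
step 3: m = 1.104250, f(m) = 0.097377 > 0 → root in [0.999000, 1.104250]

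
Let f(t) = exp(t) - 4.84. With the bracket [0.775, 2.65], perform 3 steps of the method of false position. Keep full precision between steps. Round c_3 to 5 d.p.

f(0.775000) = -2.669408, f(2.650000) = 9.314039
step 1: c = 1.192671, f(c) = -1.544127 < 0 → new bracket [1.192671, 2.650000]
step 2: c = 1.399916, f(c) = -0.785140 < 0 → new bracket [1.399916, 2.650000]
step 3: c = 1.497101, f(c) = -0.371283 < 0 → new bracket [1.497101, 2.650000]

1.49710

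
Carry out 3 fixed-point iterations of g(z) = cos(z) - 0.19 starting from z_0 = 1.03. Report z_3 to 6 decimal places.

z_1 = g(1.030000) = 0.324819
z_2 = g(0.324819) = 0.757709
z_3 = g(0.757709) = 0.536413

0.536413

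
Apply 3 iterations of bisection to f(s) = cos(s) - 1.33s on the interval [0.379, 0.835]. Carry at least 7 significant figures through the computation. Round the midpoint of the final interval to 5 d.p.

0.63550

f(0.379000) = 0.424965, f(0.835000) = -0.439372 (opposite signs)
step 1: m = 0.607000, f(m) = 0.014053 > 0 → root in [0.607000, 0.835000]
step 2: m = 0.721000, f(m) = -0.207784 < 0 → root in [0.607000, 0.721000]
step 3: m = 0.664000, f(m) = -0.095587 < 0 → root in [0.607000, 0.664000]
Midpoint of [0.607000, 0.664000] = 0.635500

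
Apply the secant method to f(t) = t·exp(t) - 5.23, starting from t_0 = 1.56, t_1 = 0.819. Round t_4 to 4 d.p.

1.3501

f(t_0) = 2.193761, f(t_1) = -3.372319
t_2 = 0.819000 - (-3.372319)·(0.819000 - 1.560000)/(-3.372319 - (2.193761)) = 1.267949; f(t_2) = -0.724268
t_3 = 1.267949 - (-0.724268)·(1.267949 - 0.819000)/(-0.724268 - (-3.372319)) = 1.390741; f(t_3) = 0.357760
t_4 = 1.390741 - (0.357760)·(1.390741 - 1.267949)/(0.357760 - (-0.724268)) = 1.350142; f(t_4) = -0.021191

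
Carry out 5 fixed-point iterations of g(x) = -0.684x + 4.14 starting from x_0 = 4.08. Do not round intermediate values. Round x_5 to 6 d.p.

2.215651

x_1 = g(4.080000) = 1.349280
x_2 = g(1.349280) = 3.217092
x_3 = g(3.217092) = 1.939509
x_4 = g(1.939509) = 2.813376
x_5 = g(2.813376) = 2.215651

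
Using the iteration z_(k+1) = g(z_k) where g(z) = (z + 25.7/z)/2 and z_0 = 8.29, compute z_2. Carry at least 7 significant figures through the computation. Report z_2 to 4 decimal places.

z_1 = g(8.290000) = 5.695060
z_2 = g(5.695060) = 5.103871

5.1039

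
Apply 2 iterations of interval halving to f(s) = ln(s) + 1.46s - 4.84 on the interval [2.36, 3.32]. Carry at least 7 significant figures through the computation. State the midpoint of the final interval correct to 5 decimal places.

2.72000

f(2.360000) = -0.535738, f(3.320000) = 1.207165 (opposite signs)
step 1: m = 2.840000, f(m) = 0.350204 > 0 → root in [2.360000, 2.840000]
step 2: m = 2.600000, f(m) = -0.088489 < 0 → root in [2.600000, 2.840000]
Midpoint of [2.600000, 2.840000] = 2.720000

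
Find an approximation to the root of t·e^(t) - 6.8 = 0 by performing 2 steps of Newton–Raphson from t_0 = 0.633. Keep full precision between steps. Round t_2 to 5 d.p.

1.91448

f'(t) = (t + 1)·e^(t)
t_0 = 0.633000: f = -5.607902, f' = 3.075350 → t_1 = 0.633000 - (-5.607902)/(3.075350) = 2.456500
t_1 = 2.456500: f = 21.852414, f' = 40.316332 → t_2 = 2.456500 - (21.852414)/(40.316332) = 1.914476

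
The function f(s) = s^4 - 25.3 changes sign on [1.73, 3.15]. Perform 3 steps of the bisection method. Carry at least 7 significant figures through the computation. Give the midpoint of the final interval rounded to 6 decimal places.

f(1.730000) = -16.342550, f(3.150000) = 73.156006 (opposite signs)
step 1: m = 2.440000, f(m) = 10.145353 > 0 → root in [1.730000, 2.440000]
step 2: m = 2.085000, f(m) = -6.401635 < 0 → root in [2.085000, 2.440000]
step 3: m = 2.262500, f(m) = 0.903201 > 0 → root in [2.085000, 2.262500]
Midpoint of [2.085000, 2.262500] = 2.173750

2.173750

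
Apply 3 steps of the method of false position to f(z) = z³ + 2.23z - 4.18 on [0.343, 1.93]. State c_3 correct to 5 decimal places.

False-position update: c = (a·f(b) − b·f(a))/(f(b) − f(a)); replace the endpoint whose sign matches f(c).
f(0.343000) = -3.374756, f(1.930000) = 7.312957
step 1: c = 0.844112, f(c) = -1.696181 < 0 → new bracket [0.844112, 1.930000]
step 2: c = 1.048556, f(c) = -0.688867 < 0 → new bracket [1.048556, 1.930000]
step 3: c = 1.124438, f(c) = -0.250808 < 0 → new bracket [1.124438, 1.930000]

1.12444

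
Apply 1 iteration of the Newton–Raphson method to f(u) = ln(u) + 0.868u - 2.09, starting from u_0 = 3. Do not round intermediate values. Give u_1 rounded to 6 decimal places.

1.657648

f'(u) = 1/u + 0.868
u_0 = 3.000000: f = 1.612612, f' = 1.201333 → u_1 = 3.000000 - (1.612612)/(1.201333) = 1.657648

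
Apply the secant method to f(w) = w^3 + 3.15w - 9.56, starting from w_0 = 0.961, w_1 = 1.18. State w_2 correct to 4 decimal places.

1.8164

f(w_0) = -5.645346, f(w_1) = -4.199968
w_2 = 1.180000 - (-4.199968)·(1.180000 - 0.961000)/(-4.199968 - (-5.645346)) = 1.816368; f(w_2) = 2.154112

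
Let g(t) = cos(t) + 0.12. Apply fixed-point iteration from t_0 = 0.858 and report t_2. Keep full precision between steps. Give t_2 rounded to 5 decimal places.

t_1 = g(0.858000) = 0.773952
t_2 = g(0.773952) = 0.835154

0.83515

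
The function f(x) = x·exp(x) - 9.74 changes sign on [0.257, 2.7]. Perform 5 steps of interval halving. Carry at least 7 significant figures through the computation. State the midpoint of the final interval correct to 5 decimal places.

1.74570

f(0.257000) = -9.407687, f(2.700000) = 30.435276 (opposite signs)
step 1: m = 1.478500, f(m) = -3.254765 < 0 → root in [1.478500, 2.700000]
step 2: m = 2.089250, f(m) = 7.138745 > 0 → root in [1.478500, 2.089250]
step 3: m = 1.783875, f(m) = 0.879192 > 0 → root in [1.478500, 1.783875]
step 4: m = 1.631188, f(m) = -1.404731 < 0 → root in [1.631188, 1.783875]
step 5: m = 1.707531, f(m) = -0.322404 < 0 → root in [1.707531, 1.783875]
Midpoint of [1.707531, 1.783875] = 1.745703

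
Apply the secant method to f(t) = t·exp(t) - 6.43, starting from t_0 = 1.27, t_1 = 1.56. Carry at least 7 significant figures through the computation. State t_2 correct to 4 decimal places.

f(t_0) = -1.907717, f(t_1) = 0.993761
t_2 = 1.560000 - (0.993761)·(1.560000 - 1.270000)/(0.993761 - (-1.907717)) = 1.460675; f(t_2) = -0.136151

1.4607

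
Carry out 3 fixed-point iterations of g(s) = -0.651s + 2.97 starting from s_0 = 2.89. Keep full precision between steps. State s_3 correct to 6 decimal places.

1.497884

s_1 = g(2.890000) = 1.088610
s_2 = g(1.088610) = 2.261315
s_3 = g(2.261315) = 1.497884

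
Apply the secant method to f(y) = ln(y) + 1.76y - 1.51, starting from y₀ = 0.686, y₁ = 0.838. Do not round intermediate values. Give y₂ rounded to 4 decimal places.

0.9069

f(y_0) = -0.679518, f(y_1) = -0.211857
y_2 = 0.838000 - (-0.211857)·(0.838000 - 0.686000)/(-0.211857 - (-0.679518)) = 0.906858; f(y_2) = -0.011699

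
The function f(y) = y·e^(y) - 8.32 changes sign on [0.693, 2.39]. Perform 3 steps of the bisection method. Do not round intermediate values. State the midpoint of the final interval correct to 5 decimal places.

f(0.693000) = -6.934204, f(2.390000) = 17.763251 (opposite signs)
step 1: m = 1.541500, f(m) = -1.118740 < 0 → root in [1.541500, 2.390000]
step 2: m = 1.965750, f(m) = 5.715977 > 0 → root in [1.541500, 1.965750]
step 3: m = 1.753625, f(m) = 1.808063 > 0 → root in [1.541500, 1.753625]
Midpoint of [1.541500, 1.753625] = 1.647563

1.64756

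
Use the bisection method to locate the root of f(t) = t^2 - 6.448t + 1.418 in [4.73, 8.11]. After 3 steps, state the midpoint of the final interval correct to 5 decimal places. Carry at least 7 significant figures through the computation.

f(4.730000) = -6.708140, f(8.110000) = 14.896820 (opposite signs)
step 1: m = 6.420000, f(m) = 1.238240 > 0 → root in [4.730000, 6.420000]
step 2: m = 5.575000, f(m) = -3.448975 < 0 → root in [5.575000, 6.420000]
step 3: m = 5.997500, f(m) = -1.283874 < 0 → root in [5.997500, 6.420000]
Midpoint of [5.997500, 6.420000] = 6.208750

6.20875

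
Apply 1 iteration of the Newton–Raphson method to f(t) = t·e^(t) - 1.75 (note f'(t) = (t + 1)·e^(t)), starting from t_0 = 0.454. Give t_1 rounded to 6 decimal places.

0.906128

t_0 = 0.454000: f = -1.035133, f' = 2.289465 → t_1 = 0.454000 - (-1.035133)/(2.289465) = 0.906128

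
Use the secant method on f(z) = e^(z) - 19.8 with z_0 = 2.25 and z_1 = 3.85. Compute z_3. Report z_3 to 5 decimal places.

2.87221

f(z_0) = -10.312264, f(z_1) = 27.193063
z_2 = 3.850000 - (27.193063)·(3.850000 - 2.250000)/(27.193063 - (-10.312264)) = 2.689927; f(z_2) = -5.069393
z_3 = 2.689927 - (-5.069393)·(2.689927 - 3.850000)/(-5.069393 - (27.193063)) = 2.872209; f(z_3) = -2.123972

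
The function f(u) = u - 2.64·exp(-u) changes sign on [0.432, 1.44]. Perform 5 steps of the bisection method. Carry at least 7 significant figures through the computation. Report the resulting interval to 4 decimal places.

[0.9675, 0.9990]

f(0.432000) = -1.281913, f(1.440000) = 0.814511 (opposite signs)
step 1: m = 0.936000, f(m) = -0.099391 < 0 → root in [0.936000, 1.440000]
step 2: m = 1.188000, f(m) = 0.383248 > 0 → root in [0.936000, 1.188000]
step 3: m = 1.062000, f(m) = 0.149184 > 0 → root in [0.936000, 1.062000]
step 4: m = 0.999000, f(m) = 0.026827 > 0 → root in [0.936000, 0.999000]
step 5: m = 0.967500, f(m) = -0.035784 < 0 → root in [0.967500, 0.999000]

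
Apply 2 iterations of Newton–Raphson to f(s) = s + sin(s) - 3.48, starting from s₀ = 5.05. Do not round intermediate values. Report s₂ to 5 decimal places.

Newton update: s ← s − f(s)/f'(s).
f'(s) = 1 + cos(s)
s_0 = 5.050000: f = 0.626451, f' = 1.331234 → s_1 = 5.050000 - (0.626451)/(1.331234) = 4.579421
s_1 = 4.579421: f = 0.108248, f' = 0.867423 → s_2 = 4.579421 - (0.108248)/(0.867423) = 4.454628

4.45463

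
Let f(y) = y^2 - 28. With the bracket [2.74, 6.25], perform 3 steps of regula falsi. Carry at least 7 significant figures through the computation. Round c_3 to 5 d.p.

f(2.740000) = -20.492400, f(6.250000) = 11.062500
step 1: c = 5.019466, f(c) = -2.804960 < 0 → new bracket [5.019466, 6.250000]
step 2: c = 5.268365, f(c) = -0.244328 < 0 → new bracket [5.268365, 6.250000]
step 3: c = 5.289577, f(c) = -0.020373 < 0 → new bracket [5.289577, 6.250000]

5.28958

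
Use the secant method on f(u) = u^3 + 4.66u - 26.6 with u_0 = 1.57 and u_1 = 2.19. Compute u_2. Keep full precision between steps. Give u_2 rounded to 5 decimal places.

f(u_0) = -15.413907, f(u_1) = -5.891141
u_2 = 2.190000 - (-5.891141)·(2.190000 - 1.570000)/(-5.891141 - (-15.413907)) = 2.573555; f(u_2) = 2.437906

2.57356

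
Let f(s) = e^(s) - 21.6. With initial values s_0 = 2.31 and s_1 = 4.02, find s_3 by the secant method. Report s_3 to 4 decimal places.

2.9354

f(s_0) = -11.525575, f(s_1) = 34.101106
s_2 = 4.020000 - (34.101106)·(4.020000 - 2.310000)/(34.101106 - (-11.525575)) = 2.741956; f(s_2) = -6.082688
s_3 = 2.741956 - (-6.082688)·(2.741956 - 4.020000)/(-6.082688 - (34.101106)) = 2.935416; f(s_3) = -2.770667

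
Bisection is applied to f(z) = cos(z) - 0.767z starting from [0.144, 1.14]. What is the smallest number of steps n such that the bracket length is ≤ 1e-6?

20

Initial width b − a = 1.14 − 0.144 = 0.996000.
After n steps the width is (b−a)/2^n; need (b−a)/2^n ≤ 1e-6.
So n ≥ log₂(0.996000/1e-6) = log₂(996000.0000) ≈ 19.9258.
Hence n = 20.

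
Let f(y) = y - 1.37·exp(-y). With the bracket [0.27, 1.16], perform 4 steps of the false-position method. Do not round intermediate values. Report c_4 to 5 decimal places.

0.68835

f(0.270000) = -0.775830, f(1.160000) = 0.730524
step 1: c = 0.728384, f(c) = 0.067101 > 0 → new bracket [0.270000, 0.728384]
step 2: c = 0.691895, f(c) = 0.006036 > 0 → new bracket [0.270000, 0.691895]
step 3: c = 0.688638, f(c) = 0.000541 > 0 → new bracket [0.270000, 0.688638]
step 4: c = 0.688346, f(c) = 0.000049 > 0 → new bracket [0.270000, 0.688346]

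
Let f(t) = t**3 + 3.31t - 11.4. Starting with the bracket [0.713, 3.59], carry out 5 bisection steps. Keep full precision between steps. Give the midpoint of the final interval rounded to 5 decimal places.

f(0.713000) = -8.677503, f(3.590000) = 46.751179 (opposite signs)
step 1: m = 2.151500, f(m) = 5.680656 > 0 → root in [0.713000, 2.151500]
step 2: m = 1.432250, f(m) = -3.721221 < 0 → root in [1.432250, 2.151500]
step 3: m = 1.791875, f(m) = 0.284487 > 0 → root in [1.432250, 1.791875]
step 4: m = 1.612062, f(m) = -1.874733 < 0 → root in [1.612062, 1.791875]
step 5: m = 1.701969, f(m) = -0.836395 < 0 → root in [1.701969, 1.791875]
Midpoint of [1.701969, 1.791875] = 1.746922

1.74692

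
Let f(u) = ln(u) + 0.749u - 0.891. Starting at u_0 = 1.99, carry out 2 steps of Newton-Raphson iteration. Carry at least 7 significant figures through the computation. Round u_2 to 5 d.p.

1.07891

Newton update: u ← u − f(u)/f'(u).
f'(u) = 1/u + 0.749
u_0 = 1.990000: f = 1.287645, f' = 1.251513 → u_1 = 1.990000 - (1.287645)/(1.251513) = 0.961129
u_1 = 0.961129: f = -0.210761, f' = 1.789443 → u_2 = 0.961129 - (-0.210761)/(1.789443) = 1.078909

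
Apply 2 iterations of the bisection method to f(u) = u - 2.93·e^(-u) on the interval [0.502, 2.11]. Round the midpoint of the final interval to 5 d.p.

f(0.502000) = -1.271584, f(2.110000) = 1.754773 (opposite signs)
step 1: m = 1.306000, f(m) = 0.512259 > 0 → root in [0.502000, 1.306000]
step 2: m = 0.904000, f(m) = -0.282494 < 0 → root in [0.904000, 1.306000]
Midpoint of [0.904000, 1.306000] = 1.105000

1.10500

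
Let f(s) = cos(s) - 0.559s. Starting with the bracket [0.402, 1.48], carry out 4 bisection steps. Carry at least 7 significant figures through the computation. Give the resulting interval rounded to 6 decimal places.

f(0.402000) = 0.695562, f(1.480000) = -0.736648 (opposite signs)
step 1: m = 0.941000, f(m) = 0.062961 > 0 → root in [0.941000, 1.480000]
step 2: m = 1.210500, f(m) = -0.324118 < 0 → root in [0.941000, 1.210500]
step 3: m = 1.075750, f(m) = -0.126272 < 0 → root in [0.941000, 1.075750]
step 4: m = 1.008375, f(m) = -0.030446 < 0 → root in [0.941000, 1.008375]

[0.941000, 1.008375]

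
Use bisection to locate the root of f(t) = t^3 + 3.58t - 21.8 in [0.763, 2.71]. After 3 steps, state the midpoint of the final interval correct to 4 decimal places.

f(0.763000) = -18.624265, f(2.710000) = 7.804311 (opposite signs)
step 1: m = 1.736500, f(m) = -10.347032 < 0 → root in [1.736500, 2.710000]
step 2: m = 2.223250, f(m) = -2.851595 < 0 → root in [2.223250, 2.710000]
step 3: m = 2.466625, f(m) = 2.038053 > 0 → root in [2.223250, 2.466625]
Midpoint of [2.223250, 2.466625] = 2.344938

2.3449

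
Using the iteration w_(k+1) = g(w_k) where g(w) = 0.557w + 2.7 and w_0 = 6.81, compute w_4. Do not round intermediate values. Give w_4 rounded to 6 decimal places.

6.163649

w_1 = g(6.810000) = 6.493170
w_2 = g(6.493170) = 6.316696
w_3 = g(6.316696) = 6.218399
w_4 = g(6.218399) = 6.163649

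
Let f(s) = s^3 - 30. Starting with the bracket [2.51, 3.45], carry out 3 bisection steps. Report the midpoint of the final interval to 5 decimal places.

3.15625

f(2.510000) = -14.186749, f(3.450000) = 11.063625 (opposite signs)
step 1: m = 2.980000, f(m) = -3.536408 < 0 → root in [2.980000, 3.450000]
step 2: m = 3.215000, f(m) = 3.230963 > 0 → root in [2.980000, 3.215000]
step 3: m = 3.097500, f(m) = -0.281017 < 0 → root in [3.097500, 3.215000]
Midpoint of [3.097500, 3.215000] = 3.156250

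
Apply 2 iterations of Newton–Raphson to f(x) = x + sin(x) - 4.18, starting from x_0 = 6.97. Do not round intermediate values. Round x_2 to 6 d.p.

f'(x) = 1 + cos(x)
x_0 = 6.970000: f = 3.424077, f' = 1.773270 → x_1 = 6.970000 - (3.424077)/(1.773270) = 5.039060
x_1 = 5.039060: f = -0.088056, f' = 1.320892 → x_2 = 5.039060 - (-0.088056)/(1.320892) = 5.105724

5.105724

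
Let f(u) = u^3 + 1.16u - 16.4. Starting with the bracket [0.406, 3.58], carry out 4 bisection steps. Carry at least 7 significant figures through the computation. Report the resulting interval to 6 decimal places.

[2.191375, 2.389750]

f(0.406000) = -15.862117, f(3.580000) = 33.635512 (opposite signs)
step 1: m = 1.993000, f(m) = -6.171826 < 0 → root in [1.993000, 3.580000]
step 2: m = 2.786500, f(m) = 8.468348 > 0 → root in [1.993000, 2.786500]
step 3: m = 2.389750, f(m) = 0.019745 > 0 → root in [1.993000, 2.389750]
step 4: m = 2.191375, f(m) = -3.334750 < 0 → root in [2.191375, 2.389750]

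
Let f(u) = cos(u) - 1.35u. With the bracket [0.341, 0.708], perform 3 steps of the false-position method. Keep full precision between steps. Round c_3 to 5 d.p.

0.60799

f(0.341000) = 0.482071, f(0.708000) = -0.196136
step 1: c = 0.601864, f(c) = 0.011765 > 0 → new bracket [0.601864, 0.708000]
step 2: c = 0.607870, f(c) = 0.000241 > 0 → new bracket [0.607870, 0.708000]
step 3: c = 0.607993, f(c) = 0.000005 > 0 → new bracket [0.607993, 0.708000]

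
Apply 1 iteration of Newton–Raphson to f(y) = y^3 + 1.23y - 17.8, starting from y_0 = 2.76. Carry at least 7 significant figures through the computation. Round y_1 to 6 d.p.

2.485141

Newton update: y ← y − f(y)/f'(y).
f'(y) = 3y^2 + 1.23
y_0 = 2.760000: f = 6.619376, f' = 24.082800 → y_1 = 2.760000 - (6.619376)/(24.082800) = 2.485141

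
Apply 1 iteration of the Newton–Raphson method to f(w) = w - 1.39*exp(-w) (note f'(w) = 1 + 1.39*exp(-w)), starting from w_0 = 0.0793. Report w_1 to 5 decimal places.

w_0 = 0.079300: f = -1.204730, f' = 2.284030 → w_1 = 0.079300 - (-1.204730)/(2.284030) = 0.606758

0.60676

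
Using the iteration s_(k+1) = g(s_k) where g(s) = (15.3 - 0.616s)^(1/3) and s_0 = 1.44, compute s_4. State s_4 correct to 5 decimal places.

2.39986

s_1 = g(1.440000) = 2.433610
s_2 = g(2.433610) = 2.398662
s_3 = g(2.398662) = 2.399909
s_4 = g(2.399909) = 2.399864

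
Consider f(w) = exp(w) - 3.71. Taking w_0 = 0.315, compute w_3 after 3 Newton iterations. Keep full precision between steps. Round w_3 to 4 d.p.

1.3302

Newton update: w ← w − f(w)/f'(w).
f'(w) = exp(w)
w_0 = 0.315000: f = -2.339741, f' = 1.370259 → w_1 = 0.315000 - (-2.339741)/(1.370259) = 2.022517
w_1 = 2.022517: f = 3.847321, f' = 7.557321 → w_2 = 2.022517 - (3.847321)/(7.557321) = 1.513431
w_2 = 1.513431: f = 0.832291, f' = 4.542291 → w_3 = 1.513431 - (0.832291)/(4.542291) = 1.330200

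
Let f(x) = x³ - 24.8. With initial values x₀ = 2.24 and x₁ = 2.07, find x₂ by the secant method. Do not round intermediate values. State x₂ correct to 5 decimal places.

f(x_0) = -13.560576, f(x_1) = -15.930257
x_2 = 2.070000 - (-15.930257)·(2.070000 - 2.240000)/(-15.930257 - (-13.560576)) = 3.212830; f(x_2) = 8.363735

3.21283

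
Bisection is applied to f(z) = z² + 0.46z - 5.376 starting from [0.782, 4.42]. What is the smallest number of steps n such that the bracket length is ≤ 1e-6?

22

Initial width b − a = 4.42 − 0.782 = 3.638000.
After n steps the width is (b−a)/2^n; need (b−a)/2^n ≤ 1e-6.
So n ≥ log₂(3.638000/1e-6) = log₂(3638000.0000) ≈ 21.7947.
Hence n = 22.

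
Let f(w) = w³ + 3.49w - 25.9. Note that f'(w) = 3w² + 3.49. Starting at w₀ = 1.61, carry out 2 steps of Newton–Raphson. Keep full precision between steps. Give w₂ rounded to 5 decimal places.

w_0 = 1.610000: f = -16.107819, f' = 11.266300 → w_1 = 1.610000 - (-16.107819)/(11.266300) = 3.039735
w_1 = 3.039735: f = 12.795780, f' = 31.209959 → w_2 = 3.039735 - (12.795780)/(31.209959) = 2.629744

2.62974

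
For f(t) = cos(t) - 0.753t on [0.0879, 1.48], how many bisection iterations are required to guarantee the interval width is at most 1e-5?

Initial width b − a = 1.48 − 0.0879 = 1.392100.
After n steps the width is (b−a)/2^n; need (b−a)/2^n ≤ 1e-5.
So n ≥ log₂(1.392100/1e-5) = log₂(139210.0000) ≈ 17.0869.
Hence n = 18.

18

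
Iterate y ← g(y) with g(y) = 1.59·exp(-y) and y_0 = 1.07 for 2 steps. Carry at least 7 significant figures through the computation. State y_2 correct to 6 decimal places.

0.921595

y_1 = g(1.070000) = 0.545384
y_2 = g(0.545384) = 0.921595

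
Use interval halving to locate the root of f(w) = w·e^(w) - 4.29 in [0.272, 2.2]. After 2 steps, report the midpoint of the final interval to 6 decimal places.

f(0.272000) = -3.932976, f(2.200000) = 15.565030 (opposite signs)
step 1: m = 1.236000, f(m) = -0.035912 < 0 → root in [1.236000, 2.200000]
step 2: m = 1.718000, f(m) = 5.285051 > 0 → root in [1.236000, 1.718000]
Midpoint of [1.236000, 1.718000] = 1.477000

1.477000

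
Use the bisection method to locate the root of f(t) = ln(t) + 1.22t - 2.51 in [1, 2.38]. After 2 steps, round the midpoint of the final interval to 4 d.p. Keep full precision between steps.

f(1.000000) = -1.290000, f(2.380000) = 1.260700 (opposite signs)
step 1: m = 1.690000, f(m) = 0.076529 > 0 → root in [1.000000, 1.690000]
step 2: m = 1.345000, f(m) = -0.572706 < 0 → root in [1.345000, 1.690000]
Midpoint of [1.345000, 1.690000] = 1.517500

1.5175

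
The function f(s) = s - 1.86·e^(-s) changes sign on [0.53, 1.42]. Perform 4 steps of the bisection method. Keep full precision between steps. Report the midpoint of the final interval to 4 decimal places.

0.8359

f(0.530000) = -0.564805, f(1.420000) = 0.970412 (opposite signs)
step 1: m = 0.975000, f(m) = 0.273422 > 0 → root in [0.530000, 0.975000]
step 2: m = 0.752500, f(m) = -0.123908 < 0 → root in [0.752500, 0.975000]
step 3: m = 0.863750, f(m) = 0.079615 > 0 → root in [0.752500, 0.863750]
step 4: m = 0.808125, f(m) = -0.020864 < 0 → root in [0.808125, 0.863750]
Midpoint of [0.808125, 0.863750] = 0.835938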